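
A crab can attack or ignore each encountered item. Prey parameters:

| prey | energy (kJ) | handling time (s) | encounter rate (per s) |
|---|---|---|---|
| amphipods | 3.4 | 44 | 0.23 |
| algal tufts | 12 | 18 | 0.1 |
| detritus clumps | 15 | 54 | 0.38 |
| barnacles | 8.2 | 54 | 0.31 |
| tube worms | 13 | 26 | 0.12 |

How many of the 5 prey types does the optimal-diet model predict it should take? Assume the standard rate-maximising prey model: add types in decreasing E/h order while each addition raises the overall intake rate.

2

E/h in descending order: algal tufts 0.667, tube worms 0.5, detritus clumps 0.278, barnacles 0.152, amphipods 0.0773 kJ/s. The optimal diet is the largest prefix of this list for which every included type satisfies E_i/h_i > R on the types above it.
Rate on top 1: 0.4286. tube worms: 0.5 > 0.4286 → include.
Rate on top 2: 0.4662. detritus clumps: 0.278 < 0.4662 → exclude; stop.
Optimal diet: algal tufts, tube worms — 2 of 5 types.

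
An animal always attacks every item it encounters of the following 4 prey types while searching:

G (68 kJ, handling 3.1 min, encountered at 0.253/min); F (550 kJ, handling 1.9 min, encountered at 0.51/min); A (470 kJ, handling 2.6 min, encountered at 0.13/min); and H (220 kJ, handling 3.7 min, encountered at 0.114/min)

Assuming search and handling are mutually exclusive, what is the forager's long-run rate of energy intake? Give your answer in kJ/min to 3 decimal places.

109.272 kJ/min

R = (0.253×68 + 0.51×550 + 0.13×470 + 0.114×220) / (1 + 0.253×3.1 + 0.51×1.9 + 0.13×2.6 + 0.114×3.7) = 383.9/3.513 = 109.3 kJ/min.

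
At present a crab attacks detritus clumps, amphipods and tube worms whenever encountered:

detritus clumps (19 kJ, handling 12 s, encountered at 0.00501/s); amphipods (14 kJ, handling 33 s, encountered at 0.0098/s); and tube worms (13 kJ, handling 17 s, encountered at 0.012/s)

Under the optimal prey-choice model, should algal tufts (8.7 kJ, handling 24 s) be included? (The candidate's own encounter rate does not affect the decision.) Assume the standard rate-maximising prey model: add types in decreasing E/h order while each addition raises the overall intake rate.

Current rate: (0.00501×19 + 0.0098×14 + 0.012×13)/(1 + 0.00501×12 + 0.0098×33 + 0.012×17) = 0.2447 kJ/s.
algal tufts: E/h = 8.7/24 = 0.3625 kJ/s.
0.3625 > 0.2447, so adding algal tufts raises the average — include it.

Yes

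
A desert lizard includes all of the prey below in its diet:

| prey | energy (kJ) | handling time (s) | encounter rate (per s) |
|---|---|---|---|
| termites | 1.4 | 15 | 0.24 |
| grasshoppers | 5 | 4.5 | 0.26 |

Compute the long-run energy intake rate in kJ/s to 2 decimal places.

0.28 kJ/s

R = Σλ_iE_i / (1 + Σλ_ih_i)
Numerator: 0.24×1.4 + 0.26×5 = 1.636
Denominator: 1 + 0.24×15 + 0.26×4.5 = 5.77
R = 1.636/5.77 = 0.2835 kJ/s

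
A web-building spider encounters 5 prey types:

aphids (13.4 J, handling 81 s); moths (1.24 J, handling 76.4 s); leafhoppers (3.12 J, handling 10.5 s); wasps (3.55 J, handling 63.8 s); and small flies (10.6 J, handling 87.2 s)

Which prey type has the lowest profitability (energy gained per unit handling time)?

moths

In descending order of E/h:
leafhoppers: 3.12/10.5 = 0.297 J/s
aphids: 13.4/81 = 0.165 J/s
small flies: 10.6/87.2 = 0.122 J/s
wasps: 3.55/63.8 = 0.0556 J/s
moths: 1.24/76.4 = 0.0162 J/s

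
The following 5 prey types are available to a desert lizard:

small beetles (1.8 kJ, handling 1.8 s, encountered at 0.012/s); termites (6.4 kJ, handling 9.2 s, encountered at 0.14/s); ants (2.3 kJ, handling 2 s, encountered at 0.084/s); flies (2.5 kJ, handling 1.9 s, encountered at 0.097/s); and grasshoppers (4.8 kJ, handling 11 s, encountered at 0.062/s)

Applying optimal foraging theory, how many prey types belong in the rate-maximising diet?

Rank by E/h (kJ/s): flies 1.32, ants 1.15, small beetles 1, termites 0.696, grasshoppers 0.436. Include each in turn until the next type's E/h falls below the running intake rate.
Rate on top 1: 0.2048. ants: 1.15 > 0.2048 → include.
Rate on top 2: 0.3222. small beetles: 1 > 0.3222 → include.
Rate on top 3: 0.3328. termites: 0.696 > 0.3328 → include.
Rate on top 4: 0.5084. grasshoppers: 0.436 < 0.5084 → exclude; stop.
Optimal diet: flies, ants, small beetles, termites — 4 of 5 types.

4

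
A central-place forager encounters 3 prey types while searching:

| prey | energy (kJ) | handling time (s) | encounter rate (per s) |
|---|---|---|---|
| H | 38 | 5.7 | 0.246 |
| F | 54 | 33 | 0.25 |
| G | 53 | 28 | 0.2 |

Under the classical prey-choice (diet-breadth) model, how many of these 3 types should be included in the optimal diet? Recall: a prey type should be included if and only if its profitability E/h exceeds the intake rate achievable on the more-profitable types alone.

E/h in descending order: H 6.67, G 1.89, F 1.64 kJ/s. The optimal diet is the largest prefix of this list for which every included type satisfies E_i/h_i > R on the types above it.
Rate on top 1: 3.891. G: 1.89 < 3.891 → exclude; stop.
Optimal diet: H — 1 of 3 types.

1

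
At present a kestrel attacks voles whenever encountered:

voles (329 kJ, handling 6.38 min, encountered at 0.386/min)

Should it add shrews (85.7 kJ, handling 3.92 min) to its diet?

On voles alone, R = ΣλE/(1+Σλh) = 127/3.463 = 36.68 kJ/min.
shrews: E/h = 85.7/3.92 = 21.86 kJ/min.
21.86 < 36.68, so adding shrews would lower the average — exclude it.

No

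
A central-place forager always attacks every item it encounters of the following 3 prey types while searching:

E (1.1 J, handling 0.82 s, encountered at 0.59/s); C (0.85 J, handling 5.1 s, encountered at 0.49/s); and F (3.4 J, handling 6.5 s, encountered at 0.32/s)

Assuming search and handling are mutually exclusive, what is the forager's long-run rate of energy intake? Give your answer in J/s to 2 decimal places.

Energy encountered per unit search time: 0.59×1.1 + 0.49×0.85 + 0.32×3.4 = 2.154 J/s.
Handling time per unit search time: 0.59×0.82 + 0.49×5.1 + 0.32×6.5 = 5.063.
Rate = 2.154/(1 + 5.063) = 0.3552 J/s.

0.36 J/s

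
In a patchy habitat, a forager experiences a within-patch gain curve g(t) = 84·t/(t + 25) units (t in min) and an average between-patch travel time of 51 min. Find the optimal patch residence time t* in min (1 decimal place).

Maximise g(t)/(T+t): set derivative to zero → g'(t)(T+t) = g(t).
g'(t) = 84·25/(t + 25)². Setting 84·25/(t+25)² = 84t/[(t+25)(51+t)] gives 25(51+t) = t(t+25), so t² = 25×51 = 1275.
t* = √1275 = 35.71 min.

35.7 min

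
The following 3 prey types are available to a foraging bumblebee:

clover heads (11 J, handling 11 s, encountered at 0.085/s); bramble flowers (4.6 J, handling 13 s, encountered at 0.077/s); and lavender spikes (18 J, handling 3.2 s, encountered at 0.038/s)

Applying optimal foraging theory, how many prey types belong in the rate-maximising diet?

2

Profitabilities (E/h, J/s): lavender spikes 5.62, clover heads 1, bramble flowers 0.354. Add prey in this order while the next type's profitability exceeds the intake rate on those already taken.
Rate on top 1: 0.6098. clover heads: 1 > 0.6098 → include.
Rate on top 2: 0.7872. bramble flowers: 0.354 < 0.7872 → exclude; stop.
Optimal diet: lavender spikes, clover heads — 2 of 3 types.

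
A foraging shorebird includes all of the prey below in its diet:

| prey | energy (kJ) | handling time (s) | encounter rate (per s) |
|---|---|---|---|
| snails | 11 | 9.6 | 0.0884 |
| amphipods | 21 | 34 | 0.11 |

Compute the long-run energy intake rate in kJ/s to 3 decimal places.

R = Σλ_iE_i / (1 + Σλ_ih_i)
Numerator: 0.0884×11 + 0.11×21 = 3.282
Denominator: 1 + 0.0884×9.6 + 0.11×34 = 5.589
R = 3.282/5.589 = 0.5873 kJ/s

0.587 kJ/s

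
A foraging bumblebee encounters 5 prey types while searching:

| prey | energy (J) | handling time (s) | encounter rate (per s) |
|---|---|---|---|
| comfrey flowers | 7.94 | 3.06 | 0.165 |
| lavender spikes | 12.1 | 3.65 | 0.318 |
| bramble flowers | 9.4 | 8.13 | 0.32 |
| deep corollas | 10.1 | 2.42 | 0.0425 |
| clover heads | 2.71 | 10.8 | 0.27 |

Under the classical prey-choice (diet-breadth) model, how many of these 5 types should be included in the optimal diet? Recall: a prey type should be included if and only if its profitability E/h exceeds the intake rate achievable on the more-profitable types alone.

Rank by E/h (J/s): deep corollas 4.17, lavender spikes 3.32, comfrey flowers 2.59, bramble flowers 1.16, clover heads 0.251. Include each in turn until the next type's E/h falls below the running intake rate.
Rate on top 1: 0.3892. lavender spikes: 3.32 > 0.3892 → include.
Rate on top 2: 1.89. comfrey flowers: 2.59 > 1.89 → include.
Rate on top 3: 2.018. bramble flowers: 1.16 < 2.018 → exclude; stop.
Optimal diet: deep corollas, lavender spikes, comfrey flowers — 3 of 5 types.

3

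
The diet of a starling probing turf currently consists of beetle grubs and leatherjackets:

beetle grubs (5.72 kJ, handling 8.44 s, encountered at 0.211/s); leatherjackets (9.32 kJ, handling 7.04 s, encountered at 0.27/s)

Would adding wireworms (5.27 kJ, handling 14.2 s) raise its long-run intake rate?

No

On beetle grubs and leatherjackets alone, R = ΣλE/(1+Σλh) = 3.723/4.682 = 0.7953 kJ/s.
wireworms: E/h = 5.27/14.2 = 0.3711 kJ/s.
0.3711 < 0.7953, so adding wireworms would lower the average — exclude it.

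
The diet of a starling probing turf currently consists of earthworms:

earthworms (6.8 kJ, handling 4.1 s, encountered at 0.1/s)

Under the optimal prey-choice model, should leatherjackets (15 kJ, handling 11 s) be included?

Yes

On earthworms alone, R = ΣλE/(1+Σλh) = 0.68/1.41 = 0.4823 kJ/s.
Profitability of leatherjackets: 15/11 = 1.364 kJ/s.
Since 1.364 > R, including leatherjackets increases the long-run rate.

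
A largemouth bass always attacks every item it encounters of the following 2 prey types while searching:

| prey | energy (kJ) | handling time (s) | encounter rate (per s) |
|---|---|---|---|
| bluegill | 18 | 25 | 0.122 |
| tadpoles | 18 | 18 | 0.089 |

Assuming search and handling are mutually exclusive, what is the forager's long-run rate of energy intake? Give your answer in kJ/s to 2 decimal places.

R = Σλ_iE_i / (1 + Σλ_ih_i)
Numerator: 0.122×18 + 0.089×18 = 3.798
Denominator: 1 + 0.122×25 + 0.089×18 = 5.652
R = 3.798/5.652 = 0.672 kJ/s

0.67 kJ/s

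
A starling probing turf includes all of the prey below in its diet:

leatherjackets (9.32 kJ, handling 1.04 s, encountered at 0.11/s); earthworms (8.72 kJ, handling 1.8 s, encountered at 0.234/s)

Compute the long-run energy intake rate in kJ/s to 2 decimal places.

Energy encountered per unit search time: 0.11×9.32 + 0.234×8.72 = 3.066 kJ/s.
Handling time per unit search time: 0.11×1.04 + 0.234×1.8 = 0.5356.
Rate = 3.066/(1 + 0.5356) = 1.996 kJ/s.

2.00 kJ/s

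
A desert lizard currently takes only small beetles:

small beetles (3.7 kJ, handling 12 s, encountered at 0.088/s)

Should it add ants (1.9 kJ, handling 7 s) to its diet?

Current rate: (0.088×3.7)/(1 + 0.088×12) = 0.1584 kJ/s.
ants: E/h = 1.9/7 = 0.2714 kJ/s.
Since 0.2714 > R, including ants increases the long-run rate.

Yes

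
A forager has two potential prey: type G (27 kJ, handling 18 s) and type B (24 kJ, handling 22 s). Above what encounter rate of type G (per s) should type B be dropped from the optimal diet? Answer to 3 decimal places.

0.148 per s

The zero-one rule: include type B iff E₂/h₂ > λE₁/(1+λh₁). Equality gives the switch point.
λE₁h₂ = E₂ + λE₂h₁ ⇒ λ = E₂/(E₁h₂ − E₂h₁) = 24/(594 − 432) = 0.1481 per s.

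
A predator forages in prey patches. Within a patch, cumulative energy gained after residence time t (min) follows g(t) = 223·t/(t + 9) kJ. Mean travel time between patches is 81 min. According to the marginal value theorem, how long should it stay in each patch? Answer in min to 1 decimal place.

Optimal t* satisfies g'(t*) = g(t*)/(T + t*).
g'(t) = 223·9/(t + 9)². Setting 223·9/(t+9)² = 223t/[(t+9)(81+t)] gives 9(81+t) = t(t+9), so t² = 9×81 = 729.
t* = √729 = 27 min.

27.0 min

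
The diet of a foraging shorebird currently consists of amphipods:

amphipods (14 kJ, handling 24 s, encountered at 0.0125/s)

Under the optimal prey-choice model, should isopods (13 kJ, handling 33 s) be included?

Yes

Intake rate on the current diet: R = (0.0125×14) / (1 + 0.0125×24) = 0.175/1.3 = 0.1346 kJ/s.
Profitability of isopods: 13/33 = 0.3939 kJ/s.
Since 0.3939 > R, including isopods increases the long-run rate.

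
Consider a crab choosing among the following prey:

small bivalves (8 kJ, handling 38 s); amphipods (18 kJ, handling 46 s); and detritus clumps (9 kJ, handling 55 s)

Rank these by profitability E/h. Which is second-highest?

small bivalves

In descending order of E/h:
amphipods: 18/46 = 0.391 kJ/s
small bivalves: 8/38 = 0.211 kJ/s
detritus clumps: 9/55 = 0.164 kJ/s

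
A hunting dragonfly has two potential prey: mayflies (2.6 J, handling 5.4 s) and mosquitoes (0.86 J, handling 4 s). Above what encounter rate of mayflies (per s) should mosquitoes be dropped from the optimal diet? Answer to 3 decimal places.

0.149 per s

At the threshold, the rate on mayflies alone equals the profitability of mosquitoes: λ·2.6/(1 + λ·5.4) = 0.86/4 = 0.215.
Rearranging, λ(2.6 − 0.215×5.4) = 0.215, so λ = 0.215/1.439 = 0.1494 per s.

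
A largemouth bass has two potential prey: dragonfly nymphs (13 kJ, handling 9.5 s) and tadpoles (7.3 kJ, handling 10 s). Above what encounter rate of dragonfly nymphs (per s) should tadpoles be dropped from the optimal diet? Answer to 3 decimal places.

0.120 per s

The zero-one rule: include tadpoles iff E₂/h₂ > λE₁/(1+λh₁). Equality gives the switch point.
λE₁h₂ = E₂ + λE₂h₁ ⇒ λ = E₂/(E₁h₂ − E₂h₁) = 7.3/(130 − 69.35) = 0.1204 per s.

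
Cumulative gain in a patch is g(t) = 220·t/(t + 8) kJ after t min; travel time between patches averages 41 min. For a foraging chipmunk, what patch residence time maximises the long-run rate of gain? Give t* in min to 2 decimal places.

Optimal t* satisfies g'(t*) = g(t*)/(T + t*).
g'(t) = 220·8/(t + 8)². Setting 220·8/(t+8)² = 220t/[(t+8)(41+t)] gives 8(41+t) = t(t+8), so t² = 8×41 = 328.
t* = √328 = 18.11 min.

18.11 min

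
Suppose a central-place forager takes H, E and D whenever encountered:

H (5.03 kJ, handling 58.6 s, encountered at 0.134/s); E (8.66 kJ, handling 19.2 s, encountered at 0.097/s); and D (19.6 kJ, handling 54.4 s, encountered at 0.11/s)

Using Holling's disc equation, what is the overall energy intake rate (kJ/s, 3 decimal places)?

R = (0.134×5.03 + 0.097×8.66 + 0.11×19.6) / (1 + 0.134×58.6 + 0.097×19.2 + 0.11×54.4) = 3.67/16.7 = 0.2198 kJ/s.

0.220 kJ/s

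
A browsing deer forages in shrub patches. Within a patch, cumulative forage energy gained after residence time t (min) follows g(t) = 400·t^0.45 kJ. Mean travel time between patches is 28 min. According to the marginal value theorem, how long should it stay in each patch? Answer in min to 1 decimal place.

Optimal t* satisfies g'(t*) = g(t*)/(T + t*).
g'(t) = 0.45·400·t^-0.55. Setting 0.45·400·t^-0.55 = 400·t^0.45/(28+t) gives 0.45(28+t) = t, so 0.55·t = 0.45×28.
t* = 0.45×28/0.55 = 22.91 min.

22.9 min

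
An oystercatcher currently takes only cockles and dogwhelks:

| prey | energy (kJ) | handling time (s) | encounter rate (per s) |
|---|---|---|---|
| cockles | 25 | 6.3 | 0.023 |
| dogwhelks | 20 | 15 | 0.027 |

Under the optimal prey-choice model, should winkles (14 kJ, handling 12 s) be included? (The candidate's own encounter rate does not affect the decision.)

Yes

Intake rate on the current diet: R = (0.023×25 + 0.027×20) / (1 + 0.023×6.3 + 0.027×15) = 1.115/1.55 = 0.7194 kJ/s.
Profitability of winkles: 14/12 = 1.167 kJ/s.
1.167 > 0.7194, so adding winkles raises the average — include it.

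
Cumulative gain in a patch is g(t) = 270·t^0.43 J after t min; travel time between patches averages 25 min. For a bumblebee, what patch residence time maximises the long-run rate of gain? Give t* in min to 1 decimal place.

Maximise g(t)/(T+t): set derivative to zero → g'(t)(T+t) = g(t).
g'(t) = 0.43·270·t^-0.57. Setting 0.43·270·t^-0.57 = 270·t^0.43/(25+t) gives 0.43(25+t) = t, so 0.57·t = 0.43×25.
t* = 0.43×25/0.57 = 18.86 min.

18.9 min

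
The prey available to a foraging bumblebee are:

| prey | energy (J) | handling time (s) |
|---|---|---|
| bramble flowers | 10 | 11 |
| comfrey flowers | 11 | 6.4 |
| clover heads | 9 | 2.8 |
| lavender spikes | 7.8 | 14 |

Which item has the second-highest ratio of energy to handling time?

comfrey flowers

Profitability E/h (J/s): bramble flowers = 10/11 = 0.909, comfrey flowers = 11/6.4 = 1.72, clover heads = 9/2.8 = 3.21, lavender spikes = 7.8/14 = 0.557.
Ranked: clover heads > comfrey flowers > bramble flowers > lavender spikes.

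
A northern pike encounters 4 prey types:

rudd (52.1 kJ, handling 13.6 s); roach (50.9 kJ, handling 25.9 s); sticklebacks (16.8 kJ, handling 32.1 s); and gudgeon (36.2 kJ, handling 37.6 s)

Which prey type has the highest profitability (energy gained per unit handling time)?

rudd

In descending order of E/h:
rudd: 52.1/13.6 = 3.83 kJ/s
roach: 50.9/25.9 = 1.97 kJ/s
gudgeon: 36.2/37.6 = 0.963 kJ/s
sticklebacks: 16.8/32.1 = 0.523 kJ/s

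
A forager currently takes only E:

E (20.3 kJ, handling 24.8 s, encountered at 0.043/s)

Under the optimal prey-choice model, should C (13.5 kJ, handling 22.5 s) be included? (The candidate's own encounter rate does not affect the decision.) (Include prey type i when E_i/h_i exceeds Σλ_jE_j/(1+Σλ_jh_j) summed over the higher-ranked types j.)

Yes

On E alone, R = ΣλE/(1+Σλh) = 0.8729/2.066 = 0.4224 kJ/s.
Profitability of C: 13.5/22.5 = 0.6 kJ/s.
0.6 > 0.4224, so adding C raises the average — include it.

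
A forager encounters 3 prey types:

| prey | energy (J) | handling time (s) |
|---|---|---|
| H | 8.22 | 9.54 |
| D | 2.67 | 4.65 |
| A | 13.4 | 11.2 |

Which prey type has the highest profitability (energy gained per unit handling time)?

A

In descending order of E/h:
A: 13.4/11.2 = 1.2 J/s
H: 8.22/9.54 = 0.862 J/s
D: 2.67/4.65 = 0.574 J/s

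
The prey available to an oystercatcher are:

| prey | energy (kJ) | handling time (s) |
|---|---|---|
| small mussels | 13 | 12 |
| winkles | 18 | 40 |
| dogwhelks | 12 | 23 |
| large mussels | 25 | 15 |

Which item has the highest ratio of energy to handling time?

Profitability E/h (kJ/s): small mussels = 13/12 = 1.08, winkles = 18/40 = 0.45, dogwhelks = 12/23 = 0.522, large mussels = 25/15 = 1.67.
Ranked: large mussels > small mussels > dogwhelks > winkles.

large mussels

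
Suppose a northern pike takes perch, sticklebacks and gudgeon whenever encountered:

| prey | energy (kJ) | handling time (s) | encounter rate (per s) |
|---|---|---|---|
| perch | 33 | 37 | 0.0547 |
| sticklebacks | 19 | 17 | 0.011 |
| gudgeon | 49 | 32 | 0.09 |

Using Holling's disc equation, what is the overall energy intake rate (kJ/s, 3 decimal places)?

1.055 kJ/s

Energy encountered per unit search time: 0.0547×33 + 0.011×19 + 0.09×49 = 6.424 kJ/s.
Handling time per unit search time: 0.0547×37 + 0.011×17 + 0.09×32 = 5.091.
Rate = 6.424/(1 + 5.091) = 1.055 kJ/s.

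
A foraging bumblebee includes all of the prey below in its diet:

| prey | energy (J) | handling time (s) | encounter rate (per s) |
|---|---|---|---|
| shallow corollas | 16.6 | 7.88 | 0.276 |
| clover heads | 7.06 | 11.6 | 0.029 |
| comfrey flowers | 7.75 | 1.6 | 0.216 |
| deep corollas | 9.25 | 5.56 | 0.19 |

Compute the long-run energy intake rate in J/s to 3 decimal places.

1.673 J/s

R = (0.276×16.6 + 0.029×7.06 + 0.216×7.75 + 0.19×9.25) / (1 + 0.276×7.88 + 0.029×11.6 + 0.216×1.6 + 0.19×5.56) = 8.218/4.913 = 1.673 J/s.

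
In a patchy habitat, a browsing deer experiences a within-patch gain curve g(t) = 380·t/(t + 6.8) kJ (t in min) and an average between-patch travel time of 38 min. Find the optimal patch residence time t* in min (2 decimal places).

Optimal t* satisfies g'(t*) = g(t*)/(T + t*).
g'(t) = 380·6.8/(t + 6.8)². Setting 380·6.8/(t+6.8)² = 380t/[(t+6.8)(38+t)] gives 6.8(38+t) = t(t+6.8), so t² = 6.8×38 = 258.4.
t* = √258.4 = 16.07 min.

16.07 min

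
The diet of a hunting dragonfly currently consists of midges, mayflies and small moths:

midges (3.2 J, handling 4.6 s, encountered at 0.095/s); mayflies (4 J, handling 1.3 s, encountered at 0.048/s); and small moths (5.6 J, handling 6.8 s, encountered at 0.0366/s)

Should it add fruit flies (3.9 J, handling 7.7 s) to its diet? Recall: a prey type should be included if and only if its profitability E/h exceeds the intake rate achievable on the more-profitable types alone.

Intake rate on the current diet: R = (0.095×3.2 + 0.048×4 + 0.0366×5.6) / (1 + 0.095×4.6 + 0.048×1.3 + 0.0366×6.8) = 0.701/1.748 = 0.4009 J/s.
fruit flies: E/h = 3.9/7.7 = 0.5065 J/s.
0.5065 > 0.4009, so adding fruit flies raises the average — include it.

Yes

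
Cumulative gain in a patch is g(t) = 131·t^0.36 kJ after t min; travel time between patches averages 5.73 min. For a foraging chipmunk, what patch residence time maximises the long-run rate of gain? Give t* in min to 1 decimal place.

3.2 min

Maximise g(t)/(T+t): set derivative to zero → g'(t)(T+t) = g(t).
g'(t) = 0.36·131·t^-0.64. Setting 0.36·131·t^-0.64 = 131·t^0.36/(5.73+t) gives 0.36(5.73+t) = t, so 0.64·t = 0.36×5.73.
t* = 0.36×5.73/0.64 = 3.223 min.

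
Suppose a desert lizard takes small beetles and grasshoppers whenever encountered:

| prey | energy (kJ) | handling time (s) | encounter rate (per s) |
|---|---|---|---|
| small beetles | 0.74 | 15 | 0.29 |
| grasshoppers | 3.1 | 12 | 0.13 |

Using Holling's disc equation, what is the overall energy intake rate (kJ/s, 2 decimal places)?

0.09 kJ/s

R = (0.29×0.74 + 0.13×3.1) / (1 + 0.29×15 + 0.13×12) = 0.6176/6.91 = 0.08938 kJ/s.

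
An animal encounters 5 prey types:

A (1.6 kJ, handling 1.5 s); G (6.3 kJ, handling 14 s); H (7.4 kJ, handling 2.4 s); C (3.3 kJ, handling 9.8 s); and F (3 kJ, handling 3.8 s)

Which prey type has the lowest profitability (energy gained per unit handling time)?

In descending order of E/h:
H: 7.4/2.4 = 3.08 kJ/s
A: 1.6/1.5 = 1.07 kJ/s
F: 3/3.8 = 0.789 kJ/s
G: 6.3/14 = 0.45 kJ/s
C: 3.3/9.8 = 0.337 kJ/s

C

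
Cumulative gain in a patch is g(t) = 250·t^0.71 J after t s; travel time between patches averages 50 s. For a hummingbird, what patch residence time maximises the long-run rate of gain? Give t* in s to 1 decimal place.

122.4 s

Optimal t* satisfies g'(t*) = g(t*)/(T + t*).
g'(t) = 0.71·250·t^-0.29. Setting 0.71·250·t^-0.29 = 250·t^0.71/(50+t) gives 0.71(50+t) = t, so 0.29·t = 0.71×50.
t* = 0.71×50/0.29 = 122.4 s.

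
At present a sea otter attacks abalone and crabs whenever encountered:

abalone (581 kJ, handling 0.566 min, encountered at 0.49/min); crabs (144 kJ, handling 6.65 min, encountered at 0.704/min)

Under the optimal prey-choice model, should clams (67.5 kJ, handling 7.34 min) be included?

On abalone and crabs alone, R = ΣλE/(1+Σλh) = 386.1/5.959 = 64.79 kJ/min.
Profitability of clams: 67.5/7.34 = 9.196 kJ/min.
9.196 < 64.79, so adding clams would lower the average — exclude it.

No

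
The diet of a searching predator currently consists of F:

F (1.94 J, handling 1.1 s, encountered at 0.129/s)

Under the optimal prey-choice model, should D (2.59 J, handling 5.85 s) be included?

Yes

Current rate: (0.129×1.94)/(1 + 0.129×1.1) = 0.2192 J/s.
Profitability of D: 2.59/5.85 = 0.4427 J/s.
0.4427 > 0.2192, so adding D raises the average — include it.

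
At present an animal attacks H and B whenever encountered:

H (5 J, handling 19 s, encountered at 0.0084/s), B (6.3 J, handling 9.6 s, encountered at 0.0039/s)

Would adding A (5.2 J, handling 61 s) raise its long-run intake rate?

Yes

On H and B alone, R = ΣλE/(1+Σλh) = 0.06657/1.197 = 0.05561 J/s.
Profitability of A: 5.2/61 = 0.08525 J/s.
0.08525 > 0.05561, so adding A raises the average — include it.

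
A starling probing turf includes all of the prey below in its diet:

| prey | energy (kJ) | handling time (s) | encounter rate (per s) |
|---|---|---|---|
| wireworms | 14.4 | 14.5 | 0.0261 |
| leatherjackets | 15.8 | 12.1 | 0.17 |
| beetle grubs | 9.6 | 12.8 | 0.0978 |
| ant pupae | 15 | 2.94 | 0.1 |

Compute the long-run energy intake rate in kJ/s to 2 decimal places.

1.10 kJ/s

R = (0.0261×14.4 + 0.17×15.8 + 0.0978×9.6 + 0.1×15) / (1 + 0.0261×14.5 + 0.17×12.1 + 0.0978×12.8 + 0.1×2.94) = 5.501/4.981 = 1.104 kJ/s.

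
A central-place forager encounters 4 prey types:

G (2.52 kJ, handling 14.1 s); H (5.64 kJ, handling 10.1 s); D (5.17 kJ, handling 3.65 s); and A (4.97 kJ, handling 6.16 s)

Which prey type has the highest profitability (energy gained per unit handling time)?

In descending order of E/h:
D: 5.17/3.65 = 1.42 kJ/s
A: 4.97/6.16 = 0.807 kJ/s
H: 5.64/10.1 = 0.558 kJ/s
G: 2.52/14.1 = 0.179 kJ/s

D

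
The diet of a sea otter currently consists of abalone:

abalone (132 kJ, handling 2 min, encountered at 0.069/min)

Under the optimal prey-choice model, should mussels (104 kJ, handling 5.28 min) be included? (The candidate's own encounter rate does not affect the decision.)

Yes

On abalone alone, R = ΣλE/(1+Σλh) = 9.108/1.138 = 8.004 kJ/min.
Profitability of mussels: 104/5.28 = 19.7 kJ/min.
Since 19.7 > R, including mussels increases the long-run rate.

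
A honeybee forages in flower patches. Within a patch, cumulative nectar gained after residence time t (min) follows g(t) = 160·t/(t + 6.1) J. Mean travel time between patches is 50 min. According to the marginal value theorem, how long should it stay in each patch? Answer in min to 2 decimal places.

17.46 min

Maximise g(t)/(T+t): set derivative to zero → g'(t)(T+t) = g(t).
g'(t) = 160·6.1/(t + 6.1)². Setting 160·6.1/(t+6.1)² = 160t/[(t+6.1)(50+t)] gives 6.1(50+t) = t(t+6.1), so t² = 6.1×50 = 305.
t* = √305 = 17.46 min.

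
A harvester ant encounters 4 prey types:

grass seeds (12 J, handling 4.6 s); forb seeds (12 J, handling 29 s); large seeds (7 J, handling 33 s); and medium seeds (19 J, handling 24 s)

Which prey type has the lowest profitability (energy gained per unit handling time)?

large seeds

Profitability E/h (J/s): grass seeds = 12/4.6 = 2.61, forb seeds = 12/29 = 0.414, large seeds = 7/33 = 0.212, medium seeds = 19/24 = 0.792.
Ranked: grass seeds > medium seeds > forb seeds > large seeds.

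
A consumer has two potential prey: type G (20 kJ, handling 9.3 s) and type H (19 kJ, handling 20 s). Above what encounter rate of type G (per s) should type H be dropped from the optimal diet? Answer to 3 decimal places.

The zero-one rule: include type H iff E₂/h₂ > λE₁/(1+λh₁). Equality gives the switch point.
λE₁h₂ = E₂ + λE₂h₁ ⇒ λ = E₂/(E₁h₂ − E₂h₁) = 19/(400 − 176.7) = 0.08509 per s.

0.085 per s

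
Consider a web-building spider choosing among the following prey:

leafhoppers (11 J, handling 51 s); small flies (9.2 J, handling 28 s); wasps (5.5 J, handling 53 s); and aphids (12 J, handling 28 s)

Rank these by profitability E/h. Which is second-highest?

In descending order of E/h:
aphids: 12/28 = 0.429 J/s
small flies: 9.2/28 = 0.329 J/s
leafhoppers: 11/51 = 0.216 J/s
wasps: 5.5/53 = 0.104 J/s

small flies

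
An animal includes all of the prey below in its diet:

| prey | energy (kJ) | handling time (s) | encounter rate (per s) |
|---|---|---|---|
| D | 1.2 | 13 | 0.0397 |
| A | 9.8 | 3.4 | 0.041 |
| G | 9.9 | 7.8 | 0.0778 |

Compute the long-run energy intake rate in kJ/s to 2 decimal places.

0.54 kJ/s

R = Σλ_iE_i / (1 + Σλ_ih_i)
Numerator: 0.0397×1.2 + 0.041×9.8 + 0.0778×9.9 = 1.22
Denominator: 1 + 0.0397×13 + 0.041×3.4 + 0.0778×7.8 = 2.262
R = 1.22/2.262 = 0.5391 kJ/s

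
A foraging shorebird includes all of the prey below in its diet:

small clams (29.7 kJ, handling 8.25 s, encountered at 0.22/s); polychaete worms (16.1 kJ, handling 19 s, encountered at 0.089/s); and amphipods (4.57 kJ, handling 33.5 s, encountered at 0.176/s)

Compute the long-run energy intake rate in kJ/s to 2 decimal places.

R = Σλ_iE_i / (1 + Σλ_ih_i)
Numerator: 0.22×29.7 + 0.089×16.1 + 0.176×4.57 = 8.771
Denominator: 1 + 0.22×8.25 + 0.089×19 + 0.176×33.5 = 10.4
R = 8.771/10.4 = 0.8432 kJ/s

0.84 kJ/s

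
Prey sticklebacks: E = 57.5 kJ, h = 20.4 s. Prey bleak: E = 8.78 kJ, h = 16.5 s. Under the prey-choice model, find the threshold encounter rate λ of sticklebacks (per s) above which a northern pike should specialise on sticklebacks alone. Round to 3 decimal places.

0.011 per s

Drop bleak once their profitability E₂/h₂ falls below the rate achievable on sticklebacks alone: E₂/h₂ = λE₁/(1 + λh₁).
Solve for λ: λE₁h₂ = E₂(1 + λh₁) → λ(E₁h₂ − E₂h₁) = E₂ → λ = E₂/(E₁h₂ − E₂h₁).
λ = 8.78/(57.5×16.5 − 8.78×20.4) = 8.78/769.6 = 0.01141 per s.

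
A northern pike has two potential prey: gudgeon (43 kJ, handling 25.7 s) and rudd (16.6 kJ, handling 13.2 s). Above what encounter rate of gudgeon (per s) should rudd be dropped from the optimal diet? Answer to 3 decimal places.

Drop rudd once their profitability E₂/h₂ falls below the rate achievable on gudgeon alone: E₂/h₂ = λE₁/(1 + λh₁).
Solve for λ: λE₁h₂ = E₂(1 + λh₁) → λ(E₁h₂ − E₂h₁) = E₂ → λ = E₂/(E₁h₂ − E₂h₁).
λ = 16.6/(43×13.2 − 16.6×25.7) = 16.6/141 = 0.1177 per s.

0.118 per s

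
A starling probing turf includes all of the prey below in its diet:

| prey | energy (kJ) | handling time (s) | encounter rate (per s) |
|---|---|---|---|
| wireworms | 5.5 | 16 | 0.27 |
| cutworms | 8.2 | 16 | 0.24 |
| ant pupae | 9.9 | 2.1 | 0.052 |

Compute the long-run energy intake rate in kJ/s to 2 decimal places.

R = (0.27×5.5 + 0.24×8.2 + 0.052×9.9) / (1 + 0.27×16 + 0.24×16 + 0.052×2.1) = 3.968/9.269 = 0.4281 kJ/s.

0.43 kJ/s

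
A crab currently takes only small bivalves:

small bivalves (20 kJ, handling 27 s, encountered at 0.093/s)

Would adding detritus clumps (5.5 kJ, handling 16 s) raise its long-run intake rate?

On small bivalves alone, R = ΣλE/(1+Σλh) = 1.86/3.511 = 0.5298 kJ/s.
Profitability of detritus clumps: 5.5/16 = 0.3438 kJ/s.
Since 0.3438 < R, time spent handling detritus clumps is better spent searching.

No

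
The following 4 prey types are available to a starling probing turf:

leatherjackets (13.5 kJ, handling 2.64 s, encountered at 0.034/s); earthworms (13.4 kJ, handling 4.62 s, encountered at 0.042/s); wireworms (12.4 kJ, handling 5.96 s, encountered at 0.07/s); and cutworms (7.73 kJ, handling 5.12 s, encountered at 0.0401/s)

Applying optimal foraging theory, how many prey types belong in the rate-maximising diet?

4

Profitabilities (E/h, kJ/s): leatherjackets 5.11, earthworms 2.9, wireworms 2.08, cutworms 1.51. Add prey in this order while the next type's profitability exceeds the intake rate on those already taken.
Rate on top 1: 0.4212. earthworms: 2.9 > 0.4212 → include.
Rate on top 2: 0.7959. wireworms: 2.08 > 0.7959 → include.
Rate on top 3: 1.111. cutworms: 1.51 > 1.111 → include.
Optimal diet: leatherjackets, earthworms, wireworms, cutworms — 4 of 4 types.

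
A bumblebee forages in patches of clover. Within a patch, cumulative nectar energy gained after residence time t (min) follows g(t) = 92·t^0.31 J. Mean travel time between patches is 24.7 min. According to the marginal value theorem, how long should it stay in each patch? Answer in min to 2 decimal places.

By the marginal value theorem, leave when the instantaneous gain rate g'(t) equals the habitat-wide average g(t)/(T + t).
g'(t) = 0.31·92·t^-0.69. Setting 0.31·92·t^-0.69 = 92·t^0.31/(24.7+t) gives 0.31(24.7+t) = t, so 0.69·t = 0.31×24.7.
t* = 0.31×24.7/0.69 = 11.1 min.

11.10 min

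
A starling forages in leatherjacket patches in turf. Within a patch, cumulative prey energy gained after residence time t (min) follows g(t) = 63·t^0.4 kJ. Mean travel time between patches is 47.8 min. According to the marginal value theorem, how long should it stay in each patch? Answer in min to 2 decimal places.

Maximise g(t)/(T+t): set derivative to zero → g'(t)(T+t) = g(t).
g'(t) = 0.4·63·t^-0.6. Setting 0.4·63·t^-0.6 = 63·t^0.4/(47.8+t) gives 0.4(47.8+t) = t, so 0.60·t = 0.4×47.8.
t* = 0.4×47.8/0.60 = 31.87 min.

31.87 min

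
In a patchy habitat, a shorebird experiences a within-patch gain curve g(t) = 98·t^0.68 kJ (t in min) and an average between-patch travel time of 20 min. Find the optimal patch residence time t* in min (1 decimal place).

Optimal t* satisfies g'(t*) = g(t*)/(T + t*).
g'(t) = 0.68·98·t^-0.32. Setting 0.68·98·t^-0.32 = 98·t^0.68/(20+t) gives 0.68(20+t) = t, so 0.32·t = 0.68×20.
t* = 0.68×20/0.32 = 42.5 min.

42.5 min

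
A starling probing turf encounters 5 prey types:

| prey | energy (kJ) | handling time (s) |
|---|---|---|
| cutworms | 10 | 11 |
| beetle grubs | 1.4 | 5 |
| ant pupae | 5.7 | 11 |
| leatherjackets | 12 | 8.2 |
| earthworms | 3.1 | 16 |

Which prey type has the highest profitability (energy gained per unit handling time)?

leatherjackets

Profitability E/h (kJ/s): cutworms = 10/11 = 0.909, beetle grubs = 1.4/5 = 0.28, ant pupae = 5.7/11 = 0.518, leatherjackets = 12/8.2 = 1.46, earthworms = 3.1/16 = 0.194.
Ranked: leatherjackets > cutworms > ant pupae > beetle grubs > earthworms.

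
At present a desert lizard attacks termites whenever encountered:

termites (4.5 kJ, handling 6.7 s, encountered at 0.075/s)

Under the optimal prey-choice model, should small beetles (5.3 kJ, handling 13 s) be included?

Yes

Intake rate on the current diet: R = (0.075×4.5) / (1 + 0.075×6.7) = 0.3375/1.502 = 0.2246 kJ/s.
Profitability of small beetles: 5.3/13 = 0.4077 kJ/s.
0.4077 > 0.2246, so adding small beetles raises the average — include it.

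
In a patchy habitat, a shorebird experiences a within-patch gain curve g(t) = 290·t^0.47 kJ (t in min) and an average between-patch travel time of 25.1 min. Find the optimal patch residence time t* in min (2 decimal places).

Optimal t* satisfies g'(t*) = g(t*)/(T + t*).
g'(t) = 0.47·290·t^-0.53. Setting 0.47·290·t^-0.53 = 290·t^0.47/(25.1+t) gives 0.47(25.1+t) = t, so 0.53·t = 0.47×25.1.
t* = 0.47×25.1/0.53 = 22.26 min.

22.26 min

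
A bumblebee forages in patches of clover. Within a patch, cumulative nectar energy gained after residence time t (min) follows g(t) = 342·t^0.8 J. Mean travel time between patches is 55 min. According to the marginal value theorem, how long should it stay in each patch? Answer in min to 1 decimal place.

220.0 min

Optimal t* satisfies g'(t*) = g(t*)/(T + t*).
g'(t) = 0.8·342·t^-0.2. Setting 0.8·342·t^-0.2 = 342·t^0.8/(55+t) gives 0.8(55+t) = t, so 0.20·t = 0.8×55.
t* = 0.8×55/0.20 = 220 min.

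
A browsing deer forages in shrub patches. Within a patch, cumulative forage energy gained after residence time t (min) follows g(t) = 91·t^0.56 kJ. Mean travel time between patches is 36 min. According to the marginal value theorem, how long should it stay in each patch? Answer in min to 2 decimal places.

By the marginal value theorem, leave when the instantaneous gain rate g'(t) equals the habitat-wide average g(t)/(T + t).
g'(t) = 0.56·91·t^-0.44. Setting 0.56·91·t^-0.44 = 91·t^0.56/(36+t) gives 0.56(36+t) = t, so 0.44·t = 0.56×36.
t* = 0.56×36/0.44 = 45.82 min.

45.82 min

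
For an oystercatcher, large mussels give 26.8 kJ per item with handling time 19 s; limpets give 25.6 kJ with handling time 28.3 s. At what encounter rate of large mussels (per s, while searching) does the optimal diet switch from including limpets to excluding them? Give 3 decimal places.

Drop limpets once their profitability E₂/h₂ falls below the rate achievable on large mussels alone: E₂/h₂ = λE₁/(1 + λh₁).
Solve for λ: λE₁h₂ = E₂(1 + λh₁) → λ(E₁h₂ − E₂h₁) = E₂ → λ = E₂/(E₁h₂ − E₂h₁).
λ = 25.6/(26.8×28.3 − 25.6×19) = 25.6/272 = 0.0941 per s.

0.094 per s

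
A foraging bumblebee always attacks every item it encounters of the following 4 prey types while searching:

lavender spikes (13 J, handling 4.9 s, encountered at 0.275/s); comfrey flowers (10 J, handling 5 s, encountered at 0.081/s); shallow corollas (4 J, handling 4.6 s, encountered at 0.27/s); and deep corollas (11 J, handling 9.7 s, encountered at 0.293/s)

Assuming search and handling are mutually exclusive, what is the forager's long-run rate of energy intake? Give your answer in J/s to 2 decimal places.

R = Σλ_iE_i / (1 + Σλ_ih_i)
Numerator: 0.275×13 + 0.081×10 + 0.27×4 + 0.293×11 = 8.688
Denominator: 1 + 0.275×4.9 + 0.081×5 + 0.27×4.6 + 0.293×9.7 = 6.837
R = 8.688/6.837 = 1.271 J/s

1.27 J/s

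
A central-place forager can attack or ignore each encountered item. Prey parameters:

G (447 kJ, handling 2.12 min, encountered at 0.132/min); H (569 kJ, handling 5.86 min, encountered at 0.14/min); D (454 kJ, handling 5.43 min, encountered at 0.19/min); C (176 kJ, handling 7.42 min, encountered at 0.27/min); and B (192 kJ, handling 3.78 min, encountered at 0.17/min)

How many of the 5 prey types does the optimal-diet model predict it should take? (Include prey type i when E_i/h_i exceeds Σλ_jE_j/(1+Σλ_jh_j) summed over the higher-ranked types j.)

3

E/h in descending order: G 211, H 97.1, D 83.6, B 50.8, C 23.7 kJ/min. The optimal diet is the largest prefix of this list for which every included type satisfies E_i/h_i > R on the types above it.
Rate on top 1: 46.1. H: 97.1 > 46.1 → include.
Rate on top 2: 66.02. D: 83.6 > 66.02 → include.
Rate on top 3: 71.82. B: 50.8 < 71.82 → exclude; stop.
Optimal diet: G, H, D — 3 of 5 types.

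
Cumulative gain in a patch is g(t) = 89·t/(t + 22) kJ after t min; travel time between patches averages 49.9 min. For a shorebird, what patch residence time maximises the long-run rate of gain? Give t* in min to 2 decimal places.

33.13 min

By the marginal value theorem, leave when the instantaneous gain rate g'(t) equals the habitat-wide average g(t)/(T + t).
g'(t) = 89·22/(t + 22)². Setting 89·22/(t+22)² = 89t/[(t+22)(49.9+t)] gives 22(49.9+t) = t(t+22), so t² = 22×49.9 = 1098.
t* = √1098 = 33.13 min.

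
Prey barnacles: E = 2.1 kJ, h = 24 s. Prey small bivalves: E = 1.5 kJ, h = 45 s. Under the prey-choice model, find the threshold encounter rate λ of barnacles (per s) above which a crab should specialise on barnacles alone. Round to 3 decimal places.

0.026 per s

At the threshold, the rate on barnacles alone equals the profitability of small bivalves: λ·2.1/(1 + λ·24) = 1.5/45 = 0.03333.
Rearranging, λ(2.1 − 0.03333×24) = 0.03333, so λ = 0.03333/1.3 = 0.02564 per s.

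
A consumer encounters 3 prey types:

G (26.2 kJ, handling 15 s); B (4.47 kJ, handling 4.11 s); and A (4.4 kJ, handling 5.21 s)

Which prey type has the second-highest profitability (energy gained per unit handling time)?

B

Profitability E/h (kJ/s): G = 26.2/15 = 1.75, B = 4.47/4.11 = 1.09, A = 4.4/5.21 = 0.845.
Ranked: G > B > A.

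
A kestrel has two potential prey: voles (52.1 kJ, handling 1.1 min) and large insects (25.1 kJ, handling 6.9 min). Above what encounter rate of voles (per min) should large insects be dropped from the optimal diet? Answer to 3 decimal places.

0.076 per min

The zero-one rule: include large insects iff E₂/h₂ > λE₁/(1+λh₁). Equality gives the switch point.
λE₁h₂ = E₂ + λE₂h₁ ⇒ λ = E₂/(E₁h₂ − E₂h₁) = 25.1/(359.5 − 27.61) = 0.07563 per min.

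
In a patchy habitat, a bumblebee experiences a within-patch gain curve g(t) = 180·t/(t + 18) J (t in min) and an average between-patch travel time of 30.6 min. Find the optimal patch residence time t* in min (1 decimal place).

23.5 min

Maximise g(t)/(T+t): set derivative to zero → g'(t)(T+t) = g(t).
g'(t) = 180·18/(t + 18)². Setting 180·18/(t+18)² = 180t/[(t+18)(30.6+t)] gives 18(30.6+t) = t(t+18), so t² = 18×30.6 = 550.8.
t* = √550.8 = 23.47 min.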